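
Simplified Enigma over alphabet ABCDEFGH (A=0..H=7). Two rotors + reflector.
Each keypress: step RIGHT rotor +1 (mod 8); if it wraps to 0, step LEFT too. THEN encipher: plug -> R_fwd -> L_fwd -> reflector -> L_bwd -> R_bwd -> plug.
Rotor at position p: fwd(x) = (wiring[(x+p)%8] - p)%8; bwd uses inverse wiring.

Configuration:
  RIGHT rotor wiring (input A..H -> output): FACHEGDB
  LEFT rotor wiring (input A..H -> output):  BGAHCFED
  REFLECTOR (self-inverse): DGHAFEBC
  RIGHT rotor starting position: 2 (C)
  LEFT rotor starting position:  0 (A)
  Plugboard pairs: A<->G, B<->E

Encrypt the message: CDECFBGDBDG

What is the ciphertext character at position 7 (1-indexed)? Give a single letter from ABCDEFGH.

Char 1 ('C'): step: R->3, L=0; C->plug->C->R->D->L->H->refl->C->L'->E->R'->A->plug->G
Char 2 ('D'): step: R->4, L=0; D->plug->D->R->F->L->F->refl->E->L'->G->R'->G->plug->A
Char 3 ('E'): step: R->5, L=0; E->plug->B->R->G->L->E->refl->F->L'->F->R'->F->plug->F
Char 4 ('C'): step: R->6, L=0; C->plug->C->R->H->L->D->refl->A->L'->C->R'->D->plug->D
Char 5 ('F'): step: R->7, L=0; F->plug->F->R->F->L->F->refl->E->L'->G->R'->B->plug->E
Char 6 ('B'): step: R->0, L->1 (L advanced); B->plug->E->R->E->L->E->refl->F->L'->A->R'->B->plug->E
Char 7 ('G'): step: R->1, L=1; G->plug->A->R->H->L->A->refl->D->L'->F->R'->E->plug->B

B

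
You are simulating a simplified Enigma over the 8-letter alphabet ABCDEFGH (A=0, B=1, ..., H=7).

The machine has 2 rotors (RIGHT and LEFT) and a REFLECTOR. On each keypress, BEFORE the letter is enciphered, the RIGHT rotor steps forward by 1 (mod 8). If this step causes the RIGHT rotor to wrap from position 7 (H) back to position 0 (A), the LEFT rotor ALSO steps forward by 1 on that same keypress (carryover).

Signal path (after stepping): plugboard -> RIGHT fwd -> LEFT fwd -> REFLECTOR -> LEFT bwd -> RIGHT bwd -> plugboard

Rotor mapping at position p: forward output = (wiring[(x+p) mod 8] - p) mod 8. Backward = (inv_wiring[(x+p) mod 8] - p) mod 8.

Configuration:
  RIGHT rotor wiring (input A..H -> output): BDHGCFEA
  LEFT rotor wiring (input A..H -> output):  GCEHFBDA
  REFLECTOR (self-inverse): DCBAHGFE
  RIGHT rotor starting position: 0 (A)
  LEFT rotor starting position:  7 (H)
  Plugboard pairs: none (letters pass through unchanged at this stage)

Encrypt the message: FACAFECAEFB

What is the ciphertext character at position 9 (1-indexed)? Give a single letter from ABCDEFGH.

Char 1 ('F'): step: R->1, L=7; F->plug->F->R->D->L->F->refl->G->L'->F->R'->C->plug->C
Char 2 ('A'): step: R->2, L=7; A->plug->A->R->F->L->G->refl->F->L'->D->R'->D->plug->D
Char 3 ('C'): step: R->3, L=7; C->plug->C->R->C->L->D->refl->A->L'->E->R'->H->plug->H
Char 4 ('A'): step: R->4, L=7; A->plug->A->R->G->L->C->refl->B->L'->A->R'->C->plug->C
Char 5 ('F'): step: R->5, L=7; F->plug->F->R->C->L->D->refl->A->L'->E->R'->D->plug->D
Char 6 ('E'): step: R->6, L=7; E->plug->E->R->B->L->H->refl->E->L'->H->R'->H->plug->H
Char 7 ('C'): step: R->7, L=7; C->plug->C->R->E->L->A->refl->D->L'->C->R'->B->plug->B
Char 8 ('A'): step: R->0, L->0 (L advanced); A->plug->A->R->B->L->C->refl->B->L'->F->R'->F->plug->F
Char 9 ('E'): step: R->1, L=0; E->plug->E->R->E->L->F->refl->G->L'->A->R'->H->plug->H

H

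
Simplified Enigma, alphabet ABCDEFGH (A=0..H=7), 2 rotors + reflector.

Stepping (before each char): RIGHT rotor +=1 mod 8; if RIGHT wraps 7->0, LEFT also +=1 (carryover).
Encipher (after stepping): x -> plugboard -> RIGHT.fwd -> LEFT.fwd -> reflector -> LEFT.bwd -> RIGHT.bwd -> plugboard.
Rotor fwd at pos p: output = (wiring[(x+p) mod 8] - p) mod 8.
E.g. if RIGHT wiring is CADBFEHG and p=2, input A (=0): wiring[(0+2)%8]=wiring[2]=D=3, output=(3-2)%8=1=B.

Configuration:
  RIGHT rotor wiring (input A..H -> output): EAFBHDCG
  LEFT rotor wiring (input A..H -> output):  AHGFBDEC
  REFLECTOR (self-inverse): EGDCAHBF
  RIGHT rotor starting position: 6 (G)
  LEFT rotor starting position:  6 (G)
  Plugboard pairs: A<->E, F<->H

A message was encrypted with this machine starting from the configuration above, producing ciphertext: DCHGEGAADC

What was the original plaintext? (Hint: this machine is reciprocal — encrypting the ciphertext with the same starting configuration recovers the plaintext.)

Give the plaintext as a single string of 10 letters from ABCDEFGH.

Char 1 ('D'): step: R->7, L=6; D->plug->D->R->G->L->D->refl->C->L'->C->R'->E->plug->A
Char 2 ('C'): step: R->0, L->7 (L advanced); C->plug->C->R->F->L->C->refl->D->L'->A->R'->B->plug->B
Char 3 ('H'): step: R->1, L=7; H->plug->F->R->B->L->B->refl->G->L'->E->R'->B->plug->B
Char 4 ('G'): step: R->2, L=7; G->plug->G->R->C->L->A->refl->E->L'->G->R'->H->plug->F
Char 5 ('E'): step: R->3, L=7; E->plug->A->R->G->L->E->refl->A->L'->C->R'->H->plug->F
Char 6 ('G'): step: R->4, L=7; G->plug->G->R->B->L->B->refl->G->L'->E->R'->F->plug->H
Char 7 ('A'): step: R->5, L=7; A->plug->E->R->D->L->H->refl->F->L'->H->R'->D->plug->D
Char 8 ('A'): step: R->6, L=7; A->plug->E->R->H->L->F->refl->H->L'->D->R'->F->plug->H
Char 9 ('D'): step: R->7, L=7; D->plug->D->R->G->L->E->refl->A->L'->C->R'->E->plug->A
Char 10 ('C'): step: R->0, L->0 (L advanced); C->plug->C->R->F->L->D->refl->C->L'->H->R'->E->plug->A

Answer: ABBFFHDHAA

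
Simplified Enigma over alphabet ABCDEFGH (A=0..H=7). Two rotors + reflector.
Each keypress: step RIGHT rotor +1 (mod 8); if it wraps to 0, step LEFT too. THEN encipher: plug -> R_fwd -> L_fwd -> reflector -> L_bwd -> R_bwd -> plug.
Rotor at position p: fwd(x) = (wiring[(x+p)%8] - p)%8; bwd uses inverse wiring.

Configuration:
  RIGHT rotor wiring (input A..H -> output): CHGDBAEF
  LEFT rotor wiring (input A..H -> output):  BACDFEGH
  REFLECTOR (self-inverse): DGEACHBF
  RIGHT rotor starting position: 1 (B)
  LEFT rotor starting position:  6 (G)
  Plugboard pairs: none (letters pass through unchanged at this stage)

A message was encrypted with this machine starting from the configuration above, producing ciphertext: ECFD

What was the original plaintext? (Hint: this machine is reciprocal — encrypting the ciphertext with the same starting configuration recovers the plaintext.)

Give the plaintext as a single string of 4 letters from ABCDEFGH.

Answer: GBBG

Derivation:
Char 1 ('E'): step: R->2, L=6; E->plug->E->R->C->L->D->refl->A->L'->A->R'->G->plug->G
Char 2 ('C'): step: R->3, L=6; C->plug->C->R->F->L->F->refl->H->L'->G->R'->B->plug->B
Char 3 ('F'): step: R->4, L=6; F->plug->F->R->D->L->C->refl->E->L'->E->R'->B->plug->B
Char 4 ('D'): step: R->5, L=6; D->plug->D->R->F->L->F->refl->H->L'->G->R'->G->plug->G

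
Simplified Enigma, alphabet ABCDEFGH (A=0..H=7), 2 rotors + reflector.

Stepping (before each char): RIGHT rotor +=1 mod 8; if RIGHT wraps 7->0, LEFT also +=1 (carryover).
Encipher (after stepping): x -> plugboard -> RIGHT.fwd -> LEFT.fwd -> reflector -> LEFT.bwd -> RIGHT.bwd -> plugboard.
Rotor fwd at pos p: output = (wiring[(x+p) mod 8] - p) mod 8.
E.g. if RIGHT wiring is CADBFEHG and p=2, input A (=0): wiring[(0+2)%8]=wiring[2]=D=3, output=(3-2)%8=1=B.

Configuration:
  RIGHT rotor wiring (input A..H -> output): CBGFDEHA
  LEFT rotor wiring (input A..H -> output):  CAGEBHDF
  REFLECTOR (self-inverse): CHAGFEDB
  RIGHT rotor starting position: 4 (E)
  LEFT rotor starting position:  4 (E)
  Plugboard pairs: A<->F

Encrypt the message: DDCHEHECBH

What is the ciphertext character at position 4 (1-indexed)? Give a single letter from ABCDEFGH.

Char 1 ('D'): step: R->5, L=4; D->plug->D->R->F->L->E->refl->F->L'->A->R'->G->plug->G
Char 2 ('D'): step: R->6, L=4; D->plug->D->R->D->L->B->refl->H->L'->C->R'->B->plug->B
Char 3 ('C'): step: R->7, L=4; C->plug->C->R->C->L->H->refl->B->L'->D->R'->B->plug->B
Char 4 ('H'): step: R->0, L->5 (L advanced); H->plug->H->R->A->L->C->refl->A->L'->C->R'->A->plug->F

F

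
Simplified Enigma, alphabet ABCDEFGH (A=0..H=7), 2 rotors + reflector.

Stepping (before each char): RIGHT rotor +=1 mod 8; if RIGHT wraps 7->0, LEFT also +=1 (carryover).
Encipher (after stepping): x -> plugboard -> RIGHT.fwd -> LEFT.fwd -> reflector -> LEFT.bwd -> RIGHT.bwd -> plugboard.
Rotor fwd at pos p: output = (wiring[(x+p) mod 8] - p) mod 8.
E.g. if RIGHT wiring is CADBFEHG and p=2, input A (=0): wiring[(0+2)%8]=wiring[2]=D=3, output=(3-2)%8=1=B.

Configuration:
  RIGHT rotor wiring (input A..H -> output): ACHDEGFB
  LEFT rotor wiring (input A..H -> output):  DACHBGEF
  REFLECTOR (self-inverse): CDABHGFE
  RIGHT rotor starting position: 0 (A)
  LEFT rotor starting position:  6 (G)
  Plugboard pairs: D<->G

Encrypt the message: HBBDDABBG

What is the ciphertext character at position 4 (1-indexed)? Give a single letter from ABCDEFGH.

Char 1 ('H'): step: R->1, L=6; H->plug->H->R->H->L->A->refl->C->L'->D->R'->D->plug->G
Char 2 ('B'): step: R->2, L=6; B->plug->B->R->B->L->H->refl->E->L'->E->R'->D->plug->G
Char 3 ('B'): step: R->3, L=6; B->plug->B->R->B->L->H->refl->E->L'->E->R'->H->plug->H
Char 4 ('D'): step: R->4, L=6; D->plug->G->R->D->L->C->refl->A->L'->H->R'->H->plug->H

H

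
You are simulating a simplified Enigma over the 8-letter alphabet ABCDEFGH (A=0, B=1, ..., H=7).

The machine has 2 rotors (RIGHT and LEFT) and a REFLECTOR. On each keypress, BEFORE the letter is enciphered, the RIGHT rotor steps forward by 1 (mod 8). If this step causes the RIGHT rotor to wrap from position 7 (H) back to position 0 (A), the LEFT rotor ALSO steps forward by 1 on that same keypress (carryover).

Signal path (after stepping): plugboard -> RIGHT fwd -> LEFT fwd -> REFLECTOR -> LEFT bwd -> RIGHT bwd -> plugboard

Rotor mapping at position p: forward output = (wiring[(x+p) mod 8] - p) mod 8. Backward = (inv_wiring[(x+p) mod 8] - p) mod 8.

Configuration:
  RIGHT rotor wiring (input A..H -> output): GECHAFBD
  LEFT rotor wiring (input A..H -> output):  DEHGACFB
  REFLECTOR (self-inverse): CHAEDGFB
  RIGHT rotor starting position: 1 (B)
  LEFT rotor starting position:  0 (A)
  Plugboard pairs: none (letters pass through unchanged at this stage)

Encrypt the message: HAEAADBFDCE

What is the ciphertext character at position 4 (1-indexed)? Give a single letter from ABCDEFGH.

Char 1 ('H'): step: R->2, L=0; H->plug->H->R->C->L->H->refl->B->L'->H->R'->E->plug->E
Char 2 ('A'): step: R->3, L=0; A->plug->A->R->E->L->A->refl->C->L'->F->R'->B->plug->B
Char 3 ('E'): step: R->4, L=0; E->plug->E->R->C->L->H->refl->B->L'->H->R'->D->plug->D
Char 4 ('A'): step: R->5, L=0; A->plug->A->R->A->L->D->refl->E->L'->B->R'->D->plug->D

D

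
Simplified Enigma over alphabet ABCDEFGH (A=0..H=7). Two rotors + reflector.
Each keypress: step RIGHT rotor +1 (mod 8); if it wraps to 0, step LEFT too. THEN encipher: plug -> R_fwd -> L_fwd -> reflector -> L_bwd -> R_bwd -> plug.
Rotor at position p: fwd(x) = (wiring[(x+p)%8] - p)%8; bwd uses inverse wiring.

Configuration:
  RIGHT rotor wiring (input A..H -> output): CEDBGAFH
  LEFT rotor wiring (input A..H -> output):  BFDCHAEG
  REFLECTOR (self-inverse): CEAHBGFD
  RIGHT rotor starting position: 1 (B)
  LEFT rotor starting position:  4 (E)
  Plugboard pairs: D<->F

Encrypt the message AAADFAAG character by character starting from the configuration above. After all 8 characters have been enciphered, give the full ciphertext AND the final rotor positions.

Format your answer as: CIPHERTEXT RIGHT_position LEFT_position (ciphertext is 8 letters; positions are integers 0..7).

Char 1 ('A'): step: R->2, L=4; A->plug->A->R->B->L->E->refl->B->L'->F->R'->F->plug->D
Char 2 ('A'): step: R->3, L=4; A->plug->A->R->G->L->H->refl->D->L'->A->R'->H->plug->H
Char 3 ('A'): step: R->4, L=4; A->plug->A->R->C->L->A->refl->C->L'->D->R'->D->plug->F
Char 4 ('D'): step: R->5, L=4; D->plug->F->R->G->L->H->refl->D->L'->A->R'->B->plug->B
Char 5 ('F'): step: R->6, L=4; F->plug->D->R->G->L->H->refl->D->L'->A->R'->G->plug->G
Char 6 ('A'): step: R->7, L=4; A->plug->A->R->A->L->D->refl->H->L'->G->R'->H->plug->H
Char 7 ('A'): step: R->0, L->5 (L advanced); A->plug->A->R->C->L->B->refl->E->L'->D->R'->C->plug->C
Char 8 ('G'): step: R->1, L=5; G->plug->G->R->G->L->F->refl->G->L'->F->R'->D->plug->F
Final: ciphertext=DHFBGHCF, RIGHT=1, LEFT=5

Answer: DHFBGHCF 1 5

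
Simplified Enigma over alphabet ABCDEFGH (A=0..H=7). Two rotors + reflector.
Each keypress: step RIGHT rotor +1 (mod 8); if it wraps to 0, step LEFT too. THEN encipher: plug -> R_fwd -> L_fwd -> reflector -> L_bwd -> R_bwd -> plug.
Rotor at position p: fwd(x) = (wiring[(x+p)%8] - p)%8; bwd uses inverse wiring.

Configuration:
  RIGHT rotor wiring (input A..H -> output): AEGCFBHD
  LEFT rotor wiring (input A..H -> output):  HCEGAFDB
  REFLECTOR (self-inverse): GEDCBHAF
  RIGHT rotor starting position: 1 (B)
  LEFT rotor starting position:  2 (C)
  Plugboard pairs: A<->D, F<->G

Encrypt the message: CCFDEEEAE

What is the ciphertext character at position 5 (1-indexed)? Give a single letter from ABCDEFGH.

Char 1 ('C'): step: R->2, L=2; C->plug->C->R->D->L->D->refl->C->L'->A->R'->B->plug->B
Char 2 ('C'): step: R->3, L=2; C->plug->C->R->G->L->F->refl->H->L'->F->R'->F->plug->G
Char 3 ('F'): step: R->4, L=2; F->plug->G->R->C->L->G->refl->A->L'->H->R'->D->plug->A
Char 4 ('D'): step: R->5, L=2; D->plug->A->R->E->L->B->refl->E->L'->B->R'->F->plug->G
Char 5 ('E'): step: R->6, L=2; E->plug->E->R->A->L->C->refl->D->L'->D->R'->H->plug->H

H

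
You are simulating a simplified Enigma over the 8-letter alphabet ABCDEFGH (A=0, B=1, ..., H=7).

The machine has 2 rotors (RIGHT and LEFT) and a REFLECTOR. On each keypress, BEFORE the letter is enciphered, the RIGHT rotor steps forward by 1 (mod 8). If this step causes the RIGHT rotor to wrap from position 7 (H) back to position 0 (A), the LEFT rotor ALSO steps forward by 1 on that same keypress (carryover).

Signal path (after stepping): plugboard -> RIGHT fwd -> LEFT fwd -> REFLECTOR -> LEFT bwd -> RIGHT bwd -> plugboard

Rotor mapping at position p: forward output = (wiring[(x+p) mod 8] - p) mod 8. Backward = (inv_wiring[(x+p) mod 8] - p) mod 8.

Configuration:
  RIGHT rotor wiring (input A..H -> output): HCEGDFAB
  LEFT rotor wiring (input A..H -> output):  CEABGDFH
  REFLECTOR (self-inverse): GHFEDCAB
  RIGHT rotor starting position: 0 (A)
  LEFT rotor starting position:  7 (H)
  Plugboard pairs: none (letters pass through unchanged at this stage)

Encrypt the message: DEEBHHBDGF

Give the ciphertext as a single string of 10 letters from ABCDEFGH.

Answer: ECHFGFEGHD

Derivation:
Char 1 ('D'): step: R->1, L=7; D->plug->D->R->C->L->F->refl->C->L'->E->R'->E->plug->E
Char 2 ('E'): step: R->2, L=7; E->plug->E->R->G->L->E->refl->D->L'->B->R'->C->plug->C
Char 3 ('E'): step: R->3, L=7; E->plug->E->R->G->L->E->refl->D->L'->B->R'->H->plug->H
Char 4 ('B'): step: R->4, L=7; B->plug->B->R->B->L->D->refl->E->L'->G->R'->F->plug->F
Char 5 ('H'): step: R->5, L=7; H->plug->H->R->G->L->E->refl->D->L'->B->R'->G->plug->G
Char 6 ('H'): step: R->6, L=7; H->plug->H->R->H->L->G->refl->A->L'->A->R'->F->plug->F
Char 7 ('B'): step: R->7, L=7; B->plug->B->R->A->L->A->refl->G->L'->H->R'->E->plug->E
Char 8 ('D'): step: R->0, L->0 (L advanced); D->plug->D->R->G->L->F->refl->C->L'->A->R'->G->plug->G
Char 9 ('G'): step: R->1, L=0; G->plug->G->R->A->L->C->refl->F->L'->G->R'->H->plug->H
Char 10 ('F'): step: R->2, L=0; F->plug->F->R->H->L->H->refl->B->L'->D->R'->D->plug->D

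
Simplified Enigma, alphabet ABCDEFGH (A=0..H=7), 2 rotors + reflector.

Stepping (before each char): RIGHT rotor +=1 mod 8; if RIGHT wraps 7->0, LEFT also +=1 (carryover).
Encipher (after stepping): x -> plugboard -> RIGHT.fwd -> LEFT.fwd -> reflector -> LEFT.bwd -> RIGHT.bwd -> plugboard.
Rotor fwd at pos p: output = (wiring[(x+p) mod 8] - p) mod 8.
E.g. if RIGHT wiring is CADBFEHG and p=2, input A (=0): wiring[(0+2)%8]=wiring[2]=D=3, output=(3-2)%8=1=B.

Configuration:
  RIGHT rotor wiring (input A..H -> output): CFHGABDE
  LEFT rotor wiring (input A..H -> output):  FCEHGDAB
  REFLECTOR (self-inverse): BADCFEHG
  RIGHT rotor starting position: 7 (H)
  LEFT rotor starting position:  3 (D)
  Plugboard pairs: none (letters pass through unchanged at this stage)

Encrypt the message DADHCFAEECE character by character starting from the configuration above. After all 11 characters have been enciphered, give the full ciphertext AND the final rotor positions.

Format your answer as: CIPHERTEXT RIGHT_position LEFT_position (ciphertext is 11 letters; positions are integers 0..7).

Char 1 ('D'): step: R->0, L->4 (L advanced); D->plug->D->R->G->L->A->refl->B->L'->E->R'->H->plug->H
Char 2 ('A'): step: R->1, L=4; A->plug->A->R->E->L->B->refl->A->L'->G->R'->B->plug->B
Char 3 ('D'): step: R->2, L=4; D->plug->D->R->H->L->D->refl->C->L'->A->R'->G->plug->G
Char 4 ('H'): step: R->3, L=4; H->plug->H->R->E->L->B->refl->A->L'->G->R'->C->plug->C
Char 5 ('C'): step: R->4, L=4; C->plug->C->R->H->L->D->refl->C->L'->A->R'->D->plug->D
Char 6 ('F'): step: R->5, L=4; F->plug->F->R->C->L->E->refl->F->L'->D->R'->H->plug->H
Char 7 ('A'): step: R->6, L=4; A->plug->A->R->F->L->G->refl->H->L'->B->R'->E->plug->E
Char 8 ('E'): step: R->7, L=4; E->plug->E->R->H->L->D->refl->C->L'->A->R'->D->plug->D
Char 9 ('E'): step: R->0, L->5 (L advanced); E->plug->E->R->A->L->G->refl->H->L'->F->R'->B->plug->B
Char 10 ('C'): step: R->1, L=5; C->plug->C->R->F->L->H->refl->G->L'->A->R'->E->plug->E
Char 11 ('E'): step: R->2, L=5; E->plug->E->R->B->L->D->refl->C->L'->G->R'->C->plug->C
Final: ciphertext=HBGCDHEDBEC, RIGHT=2, LEFT=5

Answer: HBGCDHEDBEC 2 5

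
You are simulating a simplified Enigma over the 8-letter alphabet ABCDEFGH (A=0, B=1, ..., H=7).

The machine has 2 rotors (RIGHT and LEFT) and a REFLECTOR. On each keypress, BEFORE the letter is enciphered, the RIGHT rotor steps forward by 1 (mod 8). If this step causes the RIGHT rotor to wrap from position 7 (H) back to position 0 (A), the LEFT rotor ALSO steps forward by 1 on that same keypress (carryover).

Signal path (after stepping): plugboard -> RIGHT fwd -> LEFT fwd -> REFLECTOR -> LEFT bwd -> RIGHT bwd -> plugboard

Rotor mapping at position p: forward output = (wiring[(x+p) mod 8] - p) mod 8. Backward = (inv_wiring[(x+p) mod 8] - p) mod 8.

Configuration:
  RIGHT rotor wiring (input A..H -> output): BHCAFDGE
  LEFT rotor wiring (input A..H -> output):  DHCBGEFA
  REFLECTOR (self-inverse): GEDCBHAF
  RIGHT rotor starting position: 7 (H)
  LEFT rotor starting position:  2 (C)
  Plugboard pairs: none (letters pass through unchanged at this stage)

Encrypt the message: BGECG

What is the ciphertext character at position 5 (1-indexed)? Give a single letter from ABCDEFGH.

Char 1 ('B'): step: R->0, L->3 (L advanced); B->plug->B->R->H->L->H->refl->F->L'->E->R'->H->plug->H
Char 2 ('G'): step: R->1, L=3; G->plug->G->R->D->L->C->refl->D->L'->B->R'->B->plug->B
Char 3 ('E'): step: R->2, L=3; E->plug->E->R->E->L->F->refl->H->L'->H->R'->G->plug->G
Char 4 ('C'): step: R->3, L=3; C->plug->C->R->A->L->G->refl->A->L'->F->R'->A->plug->A
Char 5 ('G'): step: R->4, L=3; G->plug->G->R->G->L->E->refl->B->L'->C->R'->C->plug->C

C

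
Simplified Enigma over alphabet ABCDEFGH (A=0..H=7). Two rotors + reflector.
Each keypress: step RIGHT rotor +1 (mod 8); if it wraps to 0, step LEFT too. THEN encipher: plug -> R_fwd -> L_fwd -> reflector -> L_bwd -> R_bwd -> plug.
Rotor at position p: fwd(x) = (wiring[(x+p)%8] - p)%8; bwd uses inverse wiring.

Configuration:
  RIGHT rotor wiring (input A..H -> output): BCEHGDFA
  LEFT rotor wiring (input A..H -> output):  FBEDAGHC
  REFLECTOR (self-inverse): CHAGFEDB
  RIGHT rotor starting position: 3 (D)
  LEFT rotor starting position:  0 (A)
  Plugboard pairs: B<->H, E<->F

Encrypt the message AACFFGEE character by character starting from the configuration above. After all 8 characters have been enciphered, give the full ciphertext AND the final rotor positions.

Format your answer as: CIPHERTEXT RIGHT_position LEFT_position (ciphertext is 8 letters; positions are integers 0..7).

Answer: GBBHEEFH 3 1

Derivation:
Char 1 ('A'): step: R->4, L=0; A->plug->A->R->C->L->E->refl->F->L'->A->R'->G->plug->G
Char 2 ('A'): step: R->5, L=0; A->plug->A->R->G->L->H->refl->B->L'->B->R'->H->plug->B
Char 3 ('C'): step: R->6, L=0; C->plug->C->R->D->L->D->refl->G->L'->F->R'->H->plug->B
Char 4 ('F'): step: R->7, L=0; F->plug->E->R->A->L->F->refl->E->L'->C->R'->B->plug->H
Char 5 ('F'): step: R->0, L->1 (L advanced); F->plug->E->R->G->L->B->refl->H->L'->D->R'->F->plug->E
Char 6 ('G'): step: R->1, L=1; G->plug->G->R->H->L->E->refl->F->L'->E->R'->F->plug->E
Char 7 ('E'): step: R->2, L=1; E->plug->F->R->G->L->B->refl->H->L'->D->R'->E->plug->F
Char 8 ('E'): step: R->3, L=1; E->plug->F->R->G->L->B->refl->H->L'->D->R'->B->plug->H
Final: ciphertext=GBBHEEFH, RIGHT=3, LEFT=1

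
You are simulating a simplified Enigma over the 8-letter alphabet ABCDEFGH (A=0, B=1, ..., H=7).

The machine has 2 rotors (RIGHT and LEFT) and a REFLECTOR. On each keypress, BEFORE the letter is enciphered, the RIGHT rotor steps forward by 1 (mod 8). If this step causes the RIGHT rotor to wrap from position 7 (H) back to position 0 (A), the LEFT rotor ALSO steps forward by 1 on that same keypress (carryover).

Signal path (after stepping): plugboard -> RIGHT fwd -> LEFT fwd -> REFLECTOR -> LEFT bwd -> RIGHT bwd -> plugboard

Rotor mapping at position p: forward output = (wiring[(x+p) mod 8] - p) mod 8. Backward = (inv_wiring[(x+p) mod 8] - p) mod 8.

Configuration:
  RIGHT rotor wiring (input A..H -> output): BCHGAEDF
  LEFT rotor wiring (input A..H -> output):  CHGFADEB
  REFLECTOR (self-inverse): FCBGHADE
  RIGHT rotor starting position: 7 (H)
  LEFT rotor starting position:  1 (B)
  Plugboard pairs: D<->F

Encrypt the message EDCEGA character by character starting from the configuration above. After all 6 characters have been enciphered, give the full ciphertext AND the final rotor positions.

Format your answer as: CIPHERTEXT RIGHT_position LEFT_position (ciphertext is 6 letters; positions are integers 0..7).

Answer: HAGCAB 5 2

Derivation:
Char 1 ('E'): step: R->0, L->2 (L advanced); E->plug->E->R->A->L->E->refl->H->L'->F->R'->H->plug->H
Char 2 ('D'): step: R->1, L=2; D->plug->F->R->C->L->G->refl->D->L'->B->R'->A->plug->A
Char 3 ('C'): step: R->2, L=2; C->plug->C->R->G->L->A->refl->F->L'->H->R'->G->plug->G
Char 4 ('E'): step: R->3, L=2; E->plug->E->R->C->L->G->refl->D->L'->B->R'->C->plug->C
Char 5 ('G'): step: R->4, L=2; G->plug->G->R->D->L->B->refl->C->L'->E->R'->A->plug->A
Char 6 ('A'): step: R->5, L=2; A->plug->A->R->H->L->F->refl->A->L'->G->R'->B->plug->B
Final: ciphertext=HAGCAB, RIGHT=5, LEFT=2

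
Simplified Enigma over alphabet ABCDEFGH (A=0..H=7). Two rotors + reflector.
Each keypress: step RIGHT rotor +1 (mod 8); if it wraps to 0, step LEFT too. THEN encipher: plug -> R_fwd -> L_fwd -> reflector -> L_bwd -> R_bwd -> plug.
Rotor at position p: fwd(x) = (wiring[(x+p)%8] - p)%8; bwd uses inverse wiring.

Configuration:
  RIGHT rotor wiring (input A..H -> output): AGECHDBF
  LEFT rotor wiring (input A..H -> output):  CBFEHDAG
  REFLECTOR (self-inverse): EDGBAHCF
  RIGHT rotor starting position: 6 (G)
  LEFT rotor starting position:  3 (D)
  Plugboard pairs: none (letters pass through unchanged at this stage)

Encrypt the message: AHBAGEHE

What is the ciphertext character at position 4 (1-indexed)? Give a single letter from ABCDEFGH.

Char 1 ('A'): step: R->7, L=3; A->plug->A->R->G->L->G->refl->C->L'->H->R'->C->plug->C
Char 2 ('H'): step: R->0, L->4 (L advanced); H->plug->H->R->F->L->F->refl->H->L'->B->R'->G->plug->G
Char 3 ('B'): step: R->1, L=4; B->plug->B->R->D->L->C->refl->G->L'->E->R'->G->plug->G
Char 4 ('A'): step: R->2, L=4; A->plug->A->R->C->L->E->refl->A->L'->H->R'->E->plug->E

E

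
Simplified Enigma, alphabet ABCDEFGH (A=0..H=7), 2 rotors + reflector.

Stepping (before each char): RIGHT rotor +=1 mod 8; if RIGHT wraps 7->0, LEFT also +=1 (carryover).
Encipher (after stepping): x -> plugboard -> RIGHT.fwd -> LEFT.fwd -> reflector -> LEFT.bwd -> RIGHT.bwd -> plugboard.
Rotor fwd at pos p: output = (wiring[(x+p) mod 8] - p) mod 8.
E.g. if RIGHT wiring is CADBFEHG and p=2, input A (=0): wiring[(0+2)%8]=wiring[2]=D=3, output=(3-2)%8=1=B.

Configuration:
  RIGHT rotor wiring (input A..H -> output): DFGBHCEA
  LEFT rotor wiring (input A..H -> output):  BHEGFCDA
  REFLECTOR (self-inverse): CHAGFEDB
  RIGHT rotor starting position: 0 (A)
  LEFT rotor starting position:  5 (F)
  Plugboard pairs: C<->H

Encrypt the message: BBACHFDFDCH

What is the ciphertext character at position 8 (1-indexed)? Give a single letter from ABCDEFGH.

Char 1 ('B'): step: R->1, L=5; B->plug->B->R->F->L->H->refl->B->L'->G->R'->D->plug->D
Char 2 ('B'): step: R->2, L=5; B->plug->B->R->H->L->A->refl->C->L'->E->R'->A->plug->A
Char 3 ('A'): step: R->3, L=5; A->plug->A->R->G->L->B->refl->H->L'->F->R'->E->plug->E
Char 4 ('C'): step: R->4, L=5; C->plug->H->R->F->L->H->refl->B->L'->G->R'->B->plug->B
Char 5 ('H'): step: R->5, L=5; H->plug->C->R->D->L->E->refl->F->L'->A->R'->E->plug->E
Char 6 ('F'): step: R->6, L=5; F->plug->F->R->D->L->E->refl->F->L'->A->R'->E->plug->E
Char 7 ('D'): step: R->7, L=5; D->plug->D->R->H->L->A->refl->C->L'->E->R'->B->plug->B
Char 8 ('F'): step: R->0, L->6 (L advanced); F->plug->F->R->C->L->D->refl->G->L'->E->R'->G->plug->G

G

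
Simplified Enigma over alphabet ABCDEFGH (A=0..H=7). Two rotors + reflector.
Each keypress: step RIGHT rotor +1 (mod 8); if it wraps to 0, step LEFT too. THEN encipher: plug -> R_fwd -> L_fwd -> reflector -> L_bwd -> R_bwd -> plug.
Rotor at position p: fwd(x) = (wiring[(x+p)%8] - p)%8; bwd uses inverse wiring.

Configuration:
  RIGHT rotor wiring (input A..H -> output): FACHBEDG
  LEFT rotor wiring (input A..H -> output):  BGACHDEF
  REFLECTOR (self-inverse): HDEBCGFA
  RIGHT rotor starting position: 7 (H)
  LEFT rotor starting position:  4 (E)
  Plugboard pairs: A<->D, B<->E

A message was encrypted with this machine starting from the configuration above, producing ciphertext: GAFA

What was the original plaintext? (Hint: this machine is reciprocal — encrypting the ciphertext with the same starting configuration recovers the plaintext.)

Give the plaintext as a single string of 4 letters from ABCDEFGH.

Char 1 ('G'): step: R->0, L->5 (L advanced); G->plug->G->R->D->L->E->refl->C->L'->H->R'->D->plug->A
Char 2 ('A'): step: R->1, L=5; A->plug->D->R->A->L->G->refl->F->L'->G->R'->C->plug->C
Char 3 ('F'): step: R->2, L=5; F->plug->F->R->E->L->B->refl->D->L'->F->R'->B->plug->E
Char 4 ('A'): step: R->3, L=5; A->plug->D->R->A->L->G->refl->F->L'->G->R'->B->plug->E

Answer: ACEE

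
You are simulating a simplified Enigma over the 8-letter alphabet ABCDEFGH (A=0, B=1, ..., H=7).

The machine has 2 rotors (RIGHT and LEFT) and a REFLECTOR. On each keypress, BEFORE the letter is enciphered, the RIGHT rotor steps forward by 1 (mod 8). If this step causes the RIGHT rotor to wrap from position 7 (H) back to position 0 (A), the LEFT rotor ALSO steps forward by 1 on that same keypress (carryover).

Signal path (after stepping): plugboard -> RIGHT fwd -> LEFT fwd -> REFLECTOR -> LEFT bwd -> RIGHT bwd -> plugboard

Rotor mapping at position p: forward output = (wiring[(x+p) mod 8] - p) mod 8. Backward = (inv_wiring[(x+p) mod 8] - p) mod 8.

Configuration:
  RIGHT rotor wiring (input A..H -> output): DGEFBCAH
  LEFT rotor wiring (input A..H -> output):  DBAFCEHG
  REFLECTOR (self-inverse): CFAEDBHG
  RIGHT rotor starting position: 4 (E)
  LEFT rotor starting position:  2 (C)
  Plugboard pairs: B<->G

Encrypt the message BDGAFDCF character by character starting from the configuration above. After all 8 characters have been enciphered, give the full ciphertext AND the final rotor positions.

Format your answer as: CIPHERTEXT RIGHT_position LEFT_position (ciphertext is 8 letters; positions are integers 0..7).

Char 1 ('B'): step: R->5, L=2; B->plug->G->R->A->L->G->refl->H->L'->H->R'->F->plug->F
Char 2 ('D'): step: R->6, L=2; D->plug->D->R->A->L->G->refl->H->L'->H->R'->F->plug->F
Char 3 ('G'): step: R->7, L=2; G->plug->B->R->E->L->F->refl->B->L'->G->R'->E->plug->E
Char 4 ('A'): step: R->0, L->3 (L advanced); A->plug->A->R->D->L->E->refl->D->L'->E->R'->C->plug->C
Char 5 ('F'): step: R->1, L=3; F->plug->F->R->H->L->F->refl->B->L'->C->R'->H->plug->H
Char 6 ('D'): step: R->2, L=3; D->plug->D->R->A->L->C->refl->A->L'->F->R'->F->plug->F
Char 7 ('C'): step: R->3, L=3; C->plug->C->R->H->L->F->refl->B->L'->C->R'->A->plug->A
Char 8 ('F'): step: R->4, L=3; F->plug->F->R->C->L->B->refl->F->L'->H->R'->E->plug->E
Final: ciphertext=FFECHFAE, RIGHT=4, LEFT=3

Answer: FFECHFAE 4 3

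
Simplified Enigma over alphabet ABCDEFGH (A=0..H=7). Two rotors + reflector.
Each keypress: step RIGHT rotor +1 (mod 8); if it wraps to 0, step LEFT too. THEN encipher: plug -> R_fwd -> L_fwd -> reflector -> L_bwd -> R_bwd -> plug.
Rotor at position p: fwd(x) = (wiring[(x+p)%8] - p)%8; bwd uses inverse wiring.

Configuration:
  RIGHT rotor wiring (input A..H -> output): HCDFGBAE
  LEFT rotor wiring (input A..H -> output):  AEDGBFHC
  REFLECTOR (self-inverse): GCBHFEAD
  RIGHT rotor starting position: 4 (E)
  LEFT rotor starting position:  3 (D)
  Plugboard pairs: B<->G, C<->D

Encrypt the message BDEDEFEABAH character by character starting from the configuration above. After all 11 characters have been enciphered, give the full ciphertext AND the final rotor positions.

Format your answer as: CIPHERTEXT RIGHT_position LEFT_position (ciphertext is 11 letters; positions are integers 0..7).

Answer: AFBCDEBFAGF 7 4

Derivation:
Char 1 ('B'): step: R->5, L=3; B->plug->G->R->A->L->D->refl->H->L'->E->R'->A->plug->A
Char 2 ('D'): step: R->6, L=3; D->plug->C->R->B->L->G->refl->A->L'->H->R'->F->plug->F
Char 3 ('E'): step: R->7, L=3; E->plug->E->R->G->L->B->refl->C->L'->C->R'->G->plug->B
Char 4 ('D'): step: R->0, L->4 (L advanced); D->plug->C->R->D->L->G->refl->A->L'->F->R'->D->plug->C
Char 5 ('E'): step: R->1, L=4; E->plug->E->R->A->L->F->refl->E->L'->E->R'->C->plug->D
Char 6 ('F'): step: R->2, L=4; F->plug->F->R->C->L->D->refl->H->L'->G->R'->E->plug->E
Char 7 ('E'): step: R->3, L=4; E->plug->E->R->B->L->B->refl->C->L'->H->R'->G->plug->B
Char 8 ('A'): step: R->4, L=4; A->plug->A->R->C->L->D->refl->H->L'->G->R'->F->plug->F
Char 9 ('B'): step: R->5, L=4; B->plug->G->R->A->L->F->refl->E->L'->E->R'->A->plug->A
Char 10 ('A'): step: R->6, L=4; A->plug->A->R->C->L->D->refl->H->L'->G->R'->B->plug->G
Char 11 ('H'): step: R->7, L=4; H->plug->H->R->B->L->B->refl->C->L'->H->R'->F->plug->F
Final: ciphertext=AFBCDEBFAGF, RIGHT=7, LEFT=4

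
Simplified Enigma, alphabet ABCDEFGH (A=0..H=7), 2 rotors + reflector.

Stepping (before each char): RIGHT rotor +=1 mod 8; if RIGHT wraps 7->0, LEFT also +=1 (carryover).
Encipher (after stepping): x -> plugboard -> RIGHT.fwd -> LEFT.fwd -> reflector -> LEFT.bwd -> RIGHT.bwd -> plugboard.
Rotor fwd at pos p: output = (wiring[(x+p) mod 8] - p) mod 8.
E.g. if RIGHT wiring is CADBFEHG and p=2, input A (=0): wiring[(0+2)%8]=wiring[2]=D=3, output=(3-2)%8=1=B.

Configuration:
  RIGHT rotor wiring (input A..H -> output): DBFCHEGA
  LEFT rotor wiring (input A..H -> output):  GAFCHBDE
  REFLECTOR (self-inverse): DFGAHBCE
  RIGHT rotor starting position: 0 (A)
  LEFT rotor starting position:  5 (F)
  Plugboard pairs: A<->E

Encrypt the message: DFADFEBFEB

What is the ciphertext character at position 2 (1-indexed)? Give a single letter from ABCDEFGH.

Char 1 ('D'): step: R->1, L=5; D->plug->D->R->G->L->F->refl->B->L'->D->R'->E->plug->A
Char 2 ('F'): step: R->2, L=5; F->plug->F->R->G->L->F->refl->B->L'->D->R'->A->plug->E

E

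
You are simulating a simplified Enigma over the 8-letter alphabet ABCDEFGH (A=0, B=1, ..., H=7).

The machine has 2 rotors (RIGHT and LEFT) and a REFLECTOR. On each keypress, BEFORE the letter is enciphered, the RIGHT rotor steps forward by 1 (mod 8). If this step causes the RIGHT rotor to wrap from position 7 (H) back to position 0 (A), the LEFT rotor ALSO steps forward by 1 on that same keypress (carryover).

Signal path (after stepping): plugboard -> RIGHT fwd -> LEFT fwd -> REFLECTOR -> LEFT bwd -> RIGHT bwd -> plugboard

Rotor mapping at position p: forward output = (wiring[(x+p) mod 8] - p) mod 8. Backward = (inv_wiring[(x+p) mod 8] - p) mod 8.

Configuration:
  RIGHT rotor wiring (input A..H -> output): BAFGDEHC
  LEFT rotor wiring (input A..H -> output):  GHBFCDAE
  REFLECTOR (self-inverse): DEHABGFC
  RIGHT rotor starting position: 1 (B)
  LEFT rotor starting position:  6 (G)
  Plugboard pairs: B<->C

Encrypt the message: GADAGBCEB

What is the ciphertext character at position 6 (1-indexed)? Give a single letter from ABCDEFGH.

Char 1 ('G'): step: R->2, L=6; G->plug->G->R->H->L->F->refl->G->L'->B->R'->C->plug->B
Char 2 ('A'): step: R->3, L=6; A->plug->A->R->D->L->B->refl->E->L'->G->R'->F->plug->F
Char 3 ('D'): step: R->4, L=6; D->plug->D->R->G->L->E->refl->B->L'->D->R'->C->plug->B
Char 4 ('A'): step: R->5, L=6; A->plug->A->R->H->L->F->refl->G->L'->B->R'->G->plug->G
Char 5 ('G'): step: R->6, L=6; G->plug->G->R->F->L->H->refl->C->L'->A->R'->F->plug->F
Char 6 ('B'): step: R->7, L=6; B->plug->C->R->B->L->G->refl->F->L'->H->R'->E->plug->E

E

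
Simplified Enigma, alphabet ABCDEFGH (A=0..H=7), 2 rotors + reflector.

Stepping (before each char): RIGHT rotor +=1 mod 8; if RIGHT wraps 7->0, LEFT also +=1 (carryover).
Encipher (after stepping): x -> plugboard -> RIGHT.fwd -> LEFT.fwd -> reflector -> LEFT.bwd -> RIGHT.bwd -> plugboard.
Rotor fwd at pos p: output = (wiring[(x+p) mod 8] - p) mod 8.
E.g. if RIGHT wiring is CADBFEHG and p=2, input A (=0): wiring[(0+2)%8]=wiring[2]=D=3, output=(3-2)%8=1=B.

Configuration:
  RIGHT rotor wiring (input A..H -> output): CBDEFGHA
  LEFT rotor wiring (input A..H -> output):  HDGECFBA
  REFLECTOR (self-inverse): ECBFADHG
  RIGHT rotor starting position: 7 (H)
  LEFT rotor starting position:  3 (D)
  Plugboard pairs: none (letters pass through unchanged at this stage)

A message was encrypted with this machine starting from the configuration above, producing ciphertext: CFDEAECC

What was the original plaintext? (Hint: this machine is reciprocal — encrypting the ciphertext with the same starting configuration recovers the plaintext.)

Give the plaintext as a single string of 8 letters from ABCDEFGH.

Char 1 ('C'): step: R->0, L->4 (L advanced); C->plug->C->R->D->L->E->refl->A->L'->H->R'->G->plug->G
Char 2 ('F'): step: R->1, L=4; F->plug->F->R->G->L->C->refl->B->L'->B->R'->H->plug->H
Char 3 ('D'): step: R->2, L=4; D->plug->D->R->E->L->D->refl->F->L'->C->R'->B->plug->B
Char 4 ('E'): step: R->3, L=4; E->plug->E->R->F->L->H->refl->G->L'->A->R'->H->plug->H
Char 5 ('A'): step: R->4, L=4; A->plug->A->R->B->L->B->refl->C->L'->G->R'->E->plug->E
Char 6 ('E'): step: R->5, L=4; E->plug->E->R->E->L->D->refl->F->L'->C->R'->B->plug->B
Char 7 ('C'): step: R->6, L=4; C->plug->C->R->E->L->D->refl->F->L'->C->R'->B->plug->B
Char 8 ('C'): step: R->7, L=4; C->plug->C->R->C->L->F->refl->D->L'->E->R'->D->plug->D

Answer: GHBHEBBD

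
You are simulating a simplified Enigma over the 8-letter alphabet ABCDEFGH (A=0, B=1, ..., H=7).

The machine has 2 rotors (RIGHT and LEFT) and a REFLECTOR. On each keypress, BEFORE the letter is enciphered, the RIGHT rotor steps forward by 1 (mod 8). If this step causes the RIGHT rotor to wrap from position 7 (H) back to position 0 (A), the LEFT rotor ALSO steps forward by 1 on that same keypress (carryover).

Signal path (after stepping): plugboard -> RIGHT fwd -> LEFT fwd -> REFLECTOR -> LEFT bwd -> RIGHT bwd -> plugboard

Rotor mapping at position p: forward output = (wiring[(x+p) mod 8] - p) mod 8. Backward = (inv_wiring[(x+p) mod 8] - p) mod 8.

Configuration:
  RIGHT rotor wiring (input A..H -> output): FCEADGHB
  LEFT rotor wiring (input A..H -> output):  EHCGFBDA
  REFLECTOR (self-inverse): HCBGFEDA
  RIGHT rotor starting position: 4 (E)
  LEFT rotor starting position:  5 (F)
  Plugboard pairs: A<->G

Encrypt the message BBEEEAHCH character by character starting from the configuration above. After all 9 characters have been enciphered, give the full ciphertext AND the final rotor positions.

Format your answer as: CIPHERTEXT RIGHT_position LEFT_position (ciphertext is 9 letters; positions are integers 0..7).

Answer: GCGHFCCEE 5 6

Derivation:
Char 1 ('B'): step: R->5, L=5; B->plug->B->R->C->L->D->refl->G->L'->B->R'->A->plug->G
Char 2 ('B'): step: R->6, L=5; B->plug->B->R->D->L->H->refl->A->L'->H->R'->C->plug->C
Char 3 ('E'): step: R->7, L=5; E->plug->E->R->B->L->G->refl->D->L'->C->R'->A->plug->G
Char 4 ('E'): step: R->0, L->6 (L advanced); E->plug->E->R->D->L->B->refl->C->L'->B->R'->H->plug->H
Char 5 ('E'): step: R->1, L=6; E->plug->E->R->F->L->A->refl->H->L'->G->R'->F->plug->F
Char 6 ('A'): step: R->2, L=6; A->plug->G->R->D->L->B->refl->C->L'->B->R'->C->plug->C
Char 7 ('H'): step: R->3, L=6; H->plug->H->R->B->L->C->refl->B->L'->D->R'->C->plug->C
Char 8 ('C'): step: R->4, L=6; C->plug->C->R->D->L->B->refl->C->L'->B->R'->E->plug->E
Char 9 ('H'): step: R->5, L=6; H->plug->H->R->G->L->H->refl->A->L'->F->R'->E->plug->E
Final: ciphertext=GCGHFCCEE, RIGHT=5, LEFT=6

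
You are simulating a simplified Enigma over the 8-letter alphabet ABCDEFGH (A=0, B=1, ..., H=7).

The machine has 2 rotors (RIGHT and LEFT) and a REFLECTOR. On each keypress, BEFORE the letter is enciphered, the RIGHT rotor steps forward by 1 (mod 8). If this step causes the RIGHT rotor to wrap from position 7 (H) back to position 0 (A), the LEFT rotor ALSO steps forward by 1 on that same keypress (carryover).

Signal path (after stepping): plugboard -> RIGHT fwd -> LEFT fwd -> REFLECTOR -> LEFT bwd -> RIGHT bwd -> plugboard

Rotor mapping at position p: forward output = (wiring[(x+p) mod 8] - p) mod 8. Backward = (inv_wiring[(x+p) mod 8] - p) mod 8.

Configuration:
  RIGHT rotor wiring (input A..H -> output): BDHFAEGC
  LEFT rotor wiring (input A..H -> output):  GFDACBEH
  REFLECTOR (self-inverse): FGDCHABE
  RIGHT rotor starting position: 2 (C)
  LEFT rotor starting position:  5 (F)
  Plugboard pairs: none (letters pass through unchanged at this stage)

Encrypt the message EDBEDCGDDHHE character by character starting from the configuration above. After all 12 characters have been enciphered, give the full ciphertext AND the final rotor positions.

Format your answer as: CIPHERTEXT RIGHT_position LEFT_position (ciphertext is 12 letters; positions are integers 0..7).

Answer: HCGAFDHEFBEA 6 6

Derivation:
Char 1 ('E'): step: R->3, L=5; E->plug->E->R->H->L->F->refl->A->L'->E->R'->H->plug->H
Char 2 ('D'): step: R->4, L=5; D->plug->D->R->G->L->D->refl->C->L'->C->R'->C->plug->C
Char 3 ('B'): step: R->5, L=5; B->plug->B->R->B->L->H->refl->E->L'->A->R'->G->plug->G
Char 4 ('E'): step: R->6, L=5; E->plug->E->R->B->L->H->refl->E->L'->A->R'->A->plug->A
Char 5 ('D'): step: R->7, L=5; D->plug->D->R->A->L->E->refl->H->L'->B->R'->F->plug->F
Char 6 ('C'): step: R->0, L->6 (L advanced); C->plug->C->R->H->L->D->refl->C->L'->F->R'->D->plug->D
Char 7 ('G'): step: R->1, L=6; G->plug->G->R->B->L->B->refl->G->L'->A->R'->H->plug->H
Char 8 ('D'): step: R->2, L=6; D->plug->D->R->C->L->A->refl->F->L'->E->R'->E->plug->E
Char 9 ('D'): step: R->3, L=6; D->plug->D->R->D->L->H->refl->E->L'->G->R'->F->plug->F
Char 10 ('H'): step: R->4, L=6; H->plug->H->R->B->L->B->refl->G->L'->A->R'->B->plug->B
Char 11 ('H'): step: R->5, L=6; H->plug->H->R->D->L->H->refl->E->L'->G->R'->E->plug->E
Char 12 ('E'): step: R->6, L=6; E->plug->E->R->B->L->B->refl->G->L'->A->R'->A->plug->A
Final: ciphertext=HCGAFDHEFBEA, RIGHT=6, LEFT=6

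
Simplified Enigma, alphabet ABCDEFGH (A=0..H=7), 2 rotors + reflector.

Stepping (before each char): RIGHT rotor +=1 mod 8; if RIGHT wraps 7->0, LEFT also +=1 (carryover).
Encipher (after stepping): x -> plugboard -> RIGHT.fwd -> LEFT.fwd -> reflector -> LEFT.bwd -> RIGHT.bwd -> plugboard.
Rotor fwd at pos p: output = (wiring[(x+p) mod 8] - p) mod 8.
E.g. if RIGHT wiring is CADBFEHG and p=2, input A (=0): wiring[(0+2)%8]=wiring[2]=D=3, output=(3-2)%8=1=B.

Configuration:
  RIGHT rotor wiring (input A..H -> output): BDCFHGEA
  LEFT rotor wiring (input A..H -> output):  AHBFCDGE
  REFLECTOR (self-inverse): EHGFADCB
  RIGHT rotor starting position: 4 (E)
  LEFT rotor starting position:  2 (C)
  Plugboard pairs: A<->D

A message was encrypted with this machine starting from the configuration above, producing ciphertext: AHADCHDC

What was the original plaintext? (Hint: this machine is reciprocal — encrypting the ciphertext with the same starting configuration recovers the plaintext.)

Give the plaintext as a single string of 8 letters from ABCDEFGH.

Answer: HCFGBAFF

Derivation:
Char 1 ('A'): step: R->5, L=2; A->plug->D->R->E->L->E->refl->A->L'->C->R'->H->plug->H
Char 2 ('H'): step: R->6, L=2; H->plug->H->R->A->L->H->refl->B->L'->D->R'->C->plug->C
Char 3 ('A'): step: R->7, L=2; A->plug->D->R->D->L->B->refl->H->L'->A->R'->F->plug->F
Char 4 ('D'): step: R->0, L->3 (L advanced); D->plug->A->R->B->L->H->refl->B->L'->E->R'->G->plug->G
Char 5 ('C'): step: R->1, L=3; C->plug->C->R->E->L->B->refl->H->L'->B->R'->B->plug->B
Char 6 ('H'): step: R->2, L=3; H->plug->H->R->B->L->H->refl->B->L'->E->R'->D->plug->A
Char 7 ('D'): step: R->3, L=3; D->plug->A->R->C->L->A->refl->E->L'->G->R'->F->plug->F
Char 8 ('C'): step: R->4, L=3; C->plug->C->R->A->L->C->refl->G->L'->H->R'->F->plug->F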